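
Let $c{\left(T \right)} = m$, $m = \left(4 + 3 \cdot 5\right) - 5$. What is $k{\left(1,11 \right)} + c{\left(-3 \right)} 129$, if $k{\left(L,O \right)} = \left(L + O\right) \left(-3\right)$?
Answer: $1770$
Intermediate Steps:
$m = 14$ ($m = \left(4 + 15\right) - 5 = 19 - 5 = 14$)
$k{\left(L,O \right)} = - 3 L - 3 O$
$c{\left(T \right)} = 14$
$k{\left(1,11 \right)} + c{\left(-3 \right)} 129 = \left(\left(-3\right) 1 - 33\right) + 14 \cdot 129 = \left(-3 - 33\right) + 1806 = -36 + 1806 = 1770$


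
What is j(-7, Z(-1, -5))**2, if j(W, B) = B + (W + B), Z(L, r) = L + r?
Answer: 361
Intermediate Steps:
j(W, B) = W + 2*B (j(W, B) = B + (B + W) = W + 2*B)
j(-7, Z(-1, -5))**2 = (-7 + 2*(-1 - 5))**2 = (-7 + 2*(-6))**2 = (-7 - 12)**2 = (-19)**2 = 361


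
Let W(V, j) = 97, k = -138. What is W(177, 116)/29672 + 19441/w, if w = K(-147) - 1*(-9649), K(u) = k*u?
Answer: 579757047/888231320 ≈ 0.65271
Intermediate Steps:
K(u) = -138*u
w = 29935 (w = -138*(-147) - 1*(-9649) = 20286 + 9649 = 29935)
W(177, 116)/29672 + 19441/w = 97/29672 + 19441/29935 = 579757047/888231320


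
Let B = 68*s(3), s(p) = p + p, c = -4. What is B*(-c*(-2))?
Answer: -3264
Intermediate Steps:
s(p) = 2*p
B = 408 (B = 68*(2*3) = 68*6 = 408)
B*(-c*(-2)) = 408*(-1*(-4)*(-2)) = 408*(4*(-2)) = 408*(-8) = -3264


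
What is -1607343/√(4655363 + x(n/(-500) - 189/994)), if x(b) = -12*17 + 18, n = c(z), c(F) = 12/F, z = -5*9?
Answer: -1607343*√4655177/4655177 ≈ -744.97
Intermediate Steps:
z = -45
n = -4/15 (n = 12/(-45) = 12*(-1/45) = -4/15 ≈ -0.26667)
x(b) = -186 (x(b) = -204 + 18 = -186)
-1607343/√(4655363 + x(n/(-500) - 189/994)) = -1607343/√(4655363 - 186) = -1607343*√4655177/4655177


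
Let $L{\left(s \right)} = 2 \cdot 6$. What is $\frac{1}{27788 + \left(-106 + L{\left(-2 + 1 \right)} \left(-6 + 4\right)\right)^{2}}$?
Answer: $\frac{1}{44688} \approx 2.2377 \cdot 10^{-5}$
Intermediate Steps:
$L{\left(s \right)} = 12$
$\frac{1}{27788 + \left(-106 + L{\left(-2 + 1 \right)} \left(-6 + 4\right)\right)^{2}} = \frac{1}{27788 + \left(-106 + 12 \left(-6 + 4\right)\right)^{2}} = \frac{1}{27788 + \left(-106 + 12 \left(-2\right)\right)^{2}} = \frac{1}{27788 + \left(-106 - 24\right)^{2}} = \frac{1}{27788 + \left(-130\right)^{2}} = \frac{1}{27788 + 16900} = \frac{1}{44688}$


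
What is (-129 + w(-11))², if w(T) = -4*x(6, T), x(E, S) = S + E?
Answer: 11881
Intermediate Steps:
x(E, S) = E + S
w(T) = -24 - 4*T (w(T) = -4*(6 + T) = -24 - 4*T)
(-129 + w(-11))² = (-129 + (-24 - 4*(-11)))² = (-129 + (-24 + 44))² = (-129 + 20)² = (-109)² = 11881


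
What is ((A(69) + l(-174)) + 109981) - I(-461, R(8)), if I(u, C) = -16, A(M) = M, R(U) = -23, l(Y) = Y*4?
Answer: 109370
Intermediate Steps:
l(Y) = 4*Y
((A(69) + l(-174)) + 109981) - I(-461, R(8)) = ((69 + 4*(-174)) + 109981) - 1*(-16) = ((69 - 696) + 109981) + 16 = (-627 + 109981) + 16 = 109354 + 16 = 109370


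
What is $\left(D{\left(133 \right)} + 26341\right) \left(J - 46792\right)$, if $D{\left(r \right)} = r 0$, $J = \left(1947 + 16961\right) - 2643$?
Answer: $-804111707$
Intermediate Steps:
$J = 16265$ ($J = 18908 - 2643 = 16265$)
$D{\left(r \right)} = 0$
$\left(D{\left(133 \right)} + 26341\right) \left(J - 46792\right) = \left(0 + 26341\right) \left(16265 - 46792\right) = 26341 \left(-30527\right) = -804111707$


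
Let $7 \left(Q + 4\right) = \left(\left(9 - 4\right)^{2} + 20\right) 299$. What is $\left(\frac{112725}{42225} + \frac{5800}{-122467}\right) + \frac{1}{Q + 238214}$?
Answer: $\frac{10479859539168}{3996481552825} \approx 2.6223$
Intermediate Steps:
$Q = \frac{13427}{7}$ ($Q = -4 + \frac{\left(\left(9 - 4\right)^{2} + 20\right) 299}{7} = -4 + \frac{\left(5^{2} + 20\right) 299}{7} = -4 + \frac{\left(25 + 20\right) 299}{7} = -4 + \frac{45 \cdot 299}{7} = -4 + \frac{1}{7} \cdot 13455 = -4 + \frac{13455}{7} = \frac{13427}{7} \approx 1918.1$)
$\left(\frac{112725}{42225} + \frac{5800}{-122467}\right) + \frac{1}{Q + 238214} = \left(\frac{112725}{42225} + \frac{5800}{-122467}\right) + \frac{1}{\frac{13427}{7} + 238214} = \left(112725 \cdot \frac{1}{42225} + 5800 \left(- \frac{1}{122467}\right)\right) + \frac{1}{\frac{1680925}{7}} = \left(\frac{1503}{563} - \frac{200}{4223}\right) + \frac{7}{1680925} = \frac{6234569}{2377549} + \frac{7}{1680925} = \frac{10479859539168}{3996481552825}$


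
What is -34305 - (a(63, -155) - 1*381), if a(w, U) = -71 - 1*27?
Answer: -33826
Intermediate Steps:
a(w, U) = -98 (a(w, U) = -71 - 27 = -98)
-34305 - (a(63, -155) - 1*381) = -34305 - (-98 - 1*381) = -34305 - (-98 - 381) = -34305 - 1*(-479) = -34305 + 479 = -33826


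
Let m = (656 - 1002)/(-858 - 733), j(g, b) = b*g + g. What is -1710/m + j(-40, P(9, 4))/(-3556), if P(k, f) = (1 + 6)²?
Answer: -1209224645/153797 ≈ -7862.5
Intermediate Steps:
P(k, f) = 49 (P(k, f) = 7² = 49)
j(g, b) = g + b*g
m = 346/1591 (m = -346/(-1591) = -346*(-1/1591) = 346/1591 ≈ 0.21747)
-1710/m + j(-40, P(9, 4))/(-3556) = -1710/346/1591 - 40*(1 + 49)/(-3556) = -1710*1591/346 - 40*50*(-1/3556) = -1360305/173 - 2000*(-1/3556) = -1360305/173 + 500/889 = -1209224645/153797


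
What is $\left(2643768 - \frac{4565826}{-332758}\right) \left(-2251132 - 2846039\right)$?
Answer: $- \frac{131887728192666555}{9787} \approx -1.3476 \cdot 10^{13}$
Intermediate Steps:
$\left(2643768 - \frac{4565826}{-332758}\right) \left(-2251132 - 2846039\right) = \left(2643768 - - \frac{134289}{9787}\right) \left(-5097171\right) = \left(2643768 + \frac{134289}{9787}\right) \left(-5097171\right) = \frac{25874691705}{9787} \left(-5097171\right) = - \frac{131887728192666555}{9787}$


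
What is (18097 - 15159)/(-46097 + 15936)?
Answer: -2938/30161 ≈ -0.097411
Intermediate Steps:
(18097 - 15159)/(-46097 + 15936) = 2938/(-30161) = 2938*(-1/30161) = -2938/30161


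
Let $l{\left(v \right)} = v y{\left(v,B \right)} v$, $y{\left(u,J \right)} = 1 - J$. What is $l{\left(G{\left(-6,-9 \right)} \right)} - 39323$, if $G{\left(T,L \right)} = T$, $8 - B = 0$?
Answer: $-39575$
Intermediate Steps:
$B = 8$ ($B = 8 - 0 = 8 + 0 = 8$)
$l{\left(v \right)} = - 7 v^{2}$ ($l{\left(v \right)} = v \left(1 - 8\right) v = v \left(-7\right) v = - 7 v v = - 7 v^{2}$)
$l{\left(G{\left(-6,-9 \right)} \right)} - 39323 = - 7 \left(-6\right)^{2} - 39323 = \left(-7\right) 36 - 39323 = -252 - 39323 = -39575$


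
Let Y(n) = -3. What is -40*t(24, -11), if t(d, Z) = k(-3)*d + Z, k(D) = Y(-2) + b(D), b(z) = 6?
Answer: -2440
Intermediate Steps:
k(D) = 3 (k(D) = -3 + 6 = 3)
t(d, Z) = Z + 3*d (t(d, Z) = 3*d + Z = Z + 3*d)
-40*t(24, -11) = -40*(-11 + 3*24) = -40*(-11 + 72) = -40*61 = -2440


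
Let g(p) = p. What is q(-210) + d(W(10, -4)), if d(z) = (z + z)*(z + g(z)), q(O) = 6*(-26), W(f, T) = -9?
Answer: 168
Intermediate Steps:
q(O) = -156
d(z) = 4*z**2 (d(z) = (z + z)*(z + z) = (2*z)*(2*z) = 4*z**2)
q(-210) + d(W(10, -4)) = -156 + 4*(-9)**2 = -156 + 4*81 = -156 + 324 = 168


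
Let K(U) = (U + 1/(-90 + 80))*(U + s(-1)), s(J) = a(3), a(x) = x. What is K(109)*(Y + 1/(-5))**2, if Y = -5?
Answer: 41225184/125 ≈ 3.2980e+5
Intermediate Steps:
s(J) = 3
K(U) = (3 + U)*(-1/10 + U) (K(U) = (U + 1/(-90 + 80))*(U + 3) = (U + 1/(-10))*(3 + U) = (U - 1/10)*(3 + U) = (-1/10 + U)*(3 + U) = (3 + U)*(-1/10 + U))
K(109)*(Y + 1/(-5))**2 = (-3/10 + 109**2 + (29/10)*109)*(-5 + 1/(-5))**2 = (-3/10 + 11881 + 3161/10)*(-5 - 1/5)**2 = 60984*(-26/5)**2/5 = (60984/5)*(676/25) = 41225184/125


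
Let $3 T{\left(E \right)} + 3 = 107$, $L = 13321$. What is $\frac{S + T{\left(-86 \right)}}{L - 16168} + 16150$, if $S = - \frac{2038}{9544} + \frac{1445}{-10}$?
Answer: $\frac{50633665787}{3135204} \approx 16150.0$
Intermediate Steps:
$T{\left(E \right)} = \frac{104}{3}$ ($T{\left(E \right)} = -1 + \frac{1}{3} \cdot 107 = -1 + \frac{107}{3} = \frac{104}{3}$)
$S = - \frac{690573}{4772}$ ($S = \left(-2038\right) \frac{1}{9544} + 1445 \left(- \frac{1}{10}\right) = - \frac{1019}{4772} - \frac{289}{2} = - \frac{690573}{4772} \approx -144.71$)
$\frac{S + T{\left(-86 \right)}}{L - 16168} + 16150 = \frac{- \frac{690573}{4772} + \frac{104}{3}}{13321 - 16168} + 16150 = - \frac{1575431}{14316 \left(-2847\right)} + 16150 = \left(- \frac{1575431}{14316}\right) \left(- \frac{1}{2847}\right) + 16150 = \frac{121187}{3135204} + 16150 = \frac{50633665787}{3135204}$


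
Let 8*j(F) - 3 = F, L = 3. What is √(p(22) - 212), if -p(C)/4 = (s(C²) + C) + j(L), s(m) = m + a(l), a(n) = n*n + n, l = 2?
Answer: I*√2263 ≈ 47.571*I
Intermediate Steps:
j(F) = 3/8 + F/8
a(n) = n + n² (a(n) = n² + n = n + n²)
s(m) = 6 + m (s(m) = m + 2*(1 + 2) = m + 2*3 = m + 6 = 6 + m)
p(C) = -27 - 4*C - 4*C² (p(C) = -4*(((6 + C²) + C) + (3/8 + (⅛)*3)) = -4*((6 + C + C²) + (3/8 + 3/8)) = -4*((6 + C + C²) + ¾) = -4*(27/4 + C + C²) = -27 - 4*C - 4*C²)
√(p(22) - 212) = √((-27 - 4*22 - 4*22²) - 212) = √((-27 - 88 - 4*484) - 212) = √((-27 - 88 - 1936) - 212) = √(-2051 - 212) = √(-2263) = I*√2263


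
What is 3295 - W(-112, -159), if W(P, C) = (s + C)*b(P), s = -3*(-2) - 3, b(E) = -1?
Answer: 3139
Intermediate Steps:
s = 3 (s = 6 - 3 = 3)
W(P, C) = -3 - C (W(P, C) = (3 + C)*(-1) = -3 - C)
3295 - W(-112, -159) = 3295 - (-3 - 1*(-159)) = 3295 - (-3 + 159) = 3295 - 1*156 = 3295 - 156 = 3139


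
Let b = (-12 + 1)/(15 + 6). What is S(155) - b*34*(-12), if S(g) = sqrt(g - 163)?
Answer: -1496/7 + 2*I*sqrt(2) ≈ -213.71 + 2.8284*I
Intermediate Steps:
b = -11/21 ≈ -0.52381
S(g) = sqrt(-163 + g)
S(155) - b*34*(-12) = sqrt(-163 + 155) - (-11/21*34)*(-12) = sqrt(-8) - (-374)*(-12)/21 = 2*I*sqrt(2) - 1*1496/7 = 2*I*sqrt(2) - 1496/7 = -1496/7 + 2*I*sqrt(2)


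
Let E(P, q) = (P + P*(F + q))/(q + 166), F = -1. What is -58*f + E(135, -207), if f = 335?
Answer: -768685/41 ≈ -18748.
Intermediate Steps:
E(P, q) = (P + P*(-1 + q))/(166 + q) (E(P, q) = (P + P*(-1 + q))/(q + 166) = (P + P*(-1 + q))/(166 + q))
-58*f + E(135, -207) = -58*335 + 135*(-207)/(166 - 207) = -19430 + 135*(-207)/(-41) = -19430 + 135*(-207)*(-1/41) = -19430 + 27945/41 = -768685/41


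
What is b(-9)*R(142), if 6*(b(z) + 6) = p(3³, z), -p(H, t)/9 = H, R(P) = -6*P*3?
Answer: 118854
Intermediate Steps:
R(P) = -18*P
p(H, t) = -9*H
b(z) = -93/2 (b(z) = -6 + (-9*3³)/6 = -6 + (-9*27)/6 = -6 + (⅙)*(-243) = -6 - 81/2 = -93/2)
b(-9)*R(142) = -(-837)*142 = -93/2*(-2556) = 118854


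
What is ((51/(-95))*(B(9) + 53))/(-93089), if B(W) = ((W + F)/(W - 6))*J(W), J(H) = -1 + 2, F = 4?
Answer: 2924/8843455 ≈ 0.00033064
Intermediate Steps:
J(H) = 1
B(W) = (4 + W)/(-6 + W) (B(W) = ((W + 4)/(W - 6))*1 = ((4 + W)/(-6 + W))*1 = (4 + W)/(-6 + W))
((51/(-95))*(B(9) + 53))/(-93089) = ((51/(-95))*((4 + 9)/(-6 + 9) + 53))/(-93089) = ((51*(-1/95))*(13/3 + 53))*(-1/93089) = -51*((1/3)*13 + 53)/95*(-1/93089) = -51*(13/3 + 53)/95*(-1/93089) = -51/95*172/3*(-1/93089) = -2924/95*(-1/93089) = 2924/8843455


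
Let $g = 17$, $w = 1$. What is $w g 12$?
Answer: $204$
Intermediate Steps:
$w g 12 = 1 \cdot 17 \cdot 12 = 17 \cdot 12 = 204$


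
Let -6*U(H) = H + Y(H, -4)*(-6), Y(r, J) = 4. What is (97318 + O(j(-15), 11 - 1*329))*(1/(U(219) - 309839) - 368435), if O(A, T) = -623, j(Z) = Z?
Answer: -22078854005355865/619743 ≈ -3.5626e+10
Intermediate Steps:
U(H) = 4 - H/6 (U(H) = -(H + 4*(-6))/6 = -(H - 24)/6 = -(-24 + H)/6 = 4 - H/6)
(97318 + O(j(-15), 11 - 1*329))*(1/(U(219) - 309839) - 368435) = (97318 - 623)*(1/((4 - ⅙*219) - 309839) - 368435) = 96695*(1/((4 - 73/2) - 309839) - 368435) = 96695*(1/(-65/2 - 309839) - 368435) = 96695*(1/(-619743/2) - 368435) = 96695*(-2/619743 - 368435) = 96695*(-228335012207/619743) = -22078854005355865/619743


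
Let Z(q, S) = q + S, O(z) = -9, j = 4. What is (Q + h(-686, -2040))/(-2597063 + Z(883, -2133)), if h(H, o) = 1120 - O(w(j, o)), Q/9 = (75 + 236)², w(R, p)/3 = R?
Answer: -871618/2598313 ≈ -0.33546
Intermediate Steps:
w(R, p) = 3*R
Q = 870489 (Q = 9*(75 + 236)² = 9*311² = 9*96721 = 870489)
Z(q, S) = S + q
h(H, o) = 1129 (h(H, o) = 1120 - 1*(-9) = 1120 + 9 = 1129)
(Q + h(-686, -2040))/(-2597063 + Z(883, -2133)) = (870489 + 1129)/(-2597063 + (-2133 + 883)) = 871618/(-2597063 - 1250) = 871618/(-2598313) = 871618*(-1/2598313) = -871618/2598313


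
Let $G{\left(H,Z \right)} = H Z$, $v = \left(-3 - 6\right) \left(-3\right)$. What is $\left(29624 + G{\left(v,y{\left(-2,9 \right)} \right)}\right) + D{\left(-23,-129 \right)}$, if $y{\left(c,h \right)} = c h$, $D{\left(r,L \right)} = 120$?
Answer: $29258$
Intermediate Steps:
$v = 27$ ($v = \left(-9\right) \left(-3\right) = 27$)
$\left(29624 + G{\left(v,y{\left(-2,9 \right)} \right)}\right) + D{\left(-23,-129 \right)} = \left(29624 + 27 \left(\left(-2\right) 9\right)\right) + 120 = \left(29624 + 27 \left(-18\right)\right) + 120 = \left(29624 - 486\right) + 120 = 29138 + 120 = 29258$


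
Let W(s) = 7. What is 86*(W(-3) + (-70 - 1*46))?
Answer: -9374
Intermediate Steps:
86*(W(-3) + (-70 - 1*46)) = 86*(7 + (-70 - 1*46)) = 86*(7 + (-70 - 46)) = 86*(7 - 116) = 86*(-109) = -9374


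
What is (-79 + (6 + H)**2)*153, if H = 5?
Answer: 6426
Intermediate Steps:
(-79 + (6 + H)**2)*153 = (-79 + (6 + 5)**2)*153 = (-79 + 11**2)*153 = (-79 + 121)*153 = 42*153 = 6426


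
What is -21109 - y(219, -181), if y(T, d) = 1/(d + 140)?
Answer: -865468/41 ≈ -21109.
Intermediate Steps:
y(T, d) = 1/(140 + d)
-21109 - y(219, -181) = -21109 - 1/(140 - 181) = -21109 - 1/(-41) = -21109 - 1*(-1/41) = -21109 + 1/41 = -865468/41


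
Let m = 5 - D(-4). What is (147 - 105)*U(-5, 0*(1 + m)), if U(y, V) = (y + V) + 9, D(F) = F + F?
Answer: 168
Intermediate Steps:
D(F) = 2*F
m = 13 (m = 5 - 2*(-4) = 5 - 1*(-8) = 5 + 8 = 13)
U(y, V) = 9 + V + y (U(y, V) = (V + y) + 9 = 9 + V + y)
(147 - 105)*U(-5, 0*(1 + m)) = (147 - 105)*(9 + 0*(1 + 13) - 5) = 42*(9 + 0*14 - 5) = 42*(9 + 0 - 5) = 42*4 = 168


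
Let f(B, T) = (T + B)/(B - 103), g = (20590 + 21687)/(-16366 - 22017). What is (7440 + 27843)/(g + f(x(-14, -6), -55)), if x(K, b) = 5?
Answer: -22119700687/370666 ≈ -59676.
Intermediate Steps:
g = -42277/38383 (g = 42277/(-38383) = 42277*(-1/38383) = -42277/38383 ≈ -1.1015)
f(B, T) = (B + T)/(-103 + B)
(7440 + 27843)/(g + f(x(-14, -6), -55)) = (7440 + 27843)/(-42277/38383 + (5 - 55)/(-103 + 5)) = 35283/(-42277/38383 - 50/(-98)) = 35283/(-42277/38383 - 1/98*(-50)) = 35283/(-42277/38383 + 25/49) = 35283/(-1111998/1880767) = 35283*(-1880767/1111998) = -22119700687/370666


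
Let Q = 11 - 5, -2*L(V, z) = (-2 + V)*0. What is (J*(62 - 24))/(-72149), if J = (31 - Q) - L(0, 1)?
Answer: -950/72149 ≈ -0.013167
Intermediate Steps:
L(V, z) = 0 (L(V, z) = -(-2 + V)*0/2 = -½*0 = 0)
Q = 6
J = 25 (J = (31 - 1*6) - 1*0 = (31 - 6) + 0 = 25 + 0 = 25)
(J*(62 - 24))/(-72149) = (25*(62 - 24))/(-72149) = (25*38)*(-1/72149) = 950*(-1/72149) = -950/72149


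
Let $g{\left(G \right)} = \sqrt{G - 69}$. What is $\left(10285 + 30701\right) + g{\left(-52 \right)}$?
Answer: $40986 + 11 i \approx 40986.0 + 11.0 i$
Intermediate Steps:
$g{\left(G \right)} = \sqrt{-69 + G}$
$\left(10285 + 30701\right) + g{\left(-52 \right)} = \left(10285 + 30701\right) + \sqrt{-69 - 52} = 40986 + \sqrt{-121} = 40986 + 11 i$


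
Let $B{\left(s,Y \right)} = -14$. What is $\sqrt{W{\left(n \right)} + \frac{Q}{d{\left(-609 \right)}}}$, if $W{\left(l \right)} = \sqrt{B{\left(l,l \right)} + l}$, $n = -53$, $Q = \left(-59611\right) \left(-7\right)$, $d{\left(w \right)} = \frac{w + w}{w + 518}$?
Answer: $\frac{\sqrt{943880574 + 30276 i \sqrt{67}}}{174} \approx 176.57 + 0.023179 i$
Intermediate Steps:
$d{\left(w \right)} = \frac{2 w}{518 + w}$
$Q = 417277$
$W{\left(l \right)} = \sqrt{-14 + l}$
$\sqrt{W{\left(n \right)} + \frac{Q}{d{\left(-609 \right)}}} = \sqrt{\sqrt{-14 - 53} + \frac{417277}{2 \left(-609\right) \frac{1}{518 - 609}}} = \sqrt{\sqrt{-67} + \frac{417277}{2 \left(-609\right) \frac{1}{-91}}} = \sqrt{i \sqrt{67} + \frac{417277}{2 \left(-609\right) \left(- \frac{1}{91}\right)}} = \sqrt{i \sqrt{67} + \frac{417277}{\frac{174}{13}}} = \sqrt{i \sqrt{67} + 417277 \cdot \frac{13}{174}} = \sqrt{i \sqrt{67} + \frac{5424601}{174}} = \sqrt{\frac{5424601}{174} + i \sqrt{67}}$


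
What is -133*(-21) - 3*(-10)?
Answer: 2823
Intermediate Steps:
-133*(-21) - 3*(-10) = 2793 + 30 = 2823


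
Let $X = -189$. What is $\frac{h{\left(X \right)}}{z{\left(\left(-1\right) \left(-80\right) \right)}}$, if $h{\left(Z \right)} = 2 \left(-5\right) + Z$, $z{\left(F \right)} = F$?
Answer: $- \frac{199}{80} \approx -2.4875$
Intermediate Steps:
$h{\left(Z \right)} = -10 + Z$
$\frac{h{\left(X \right)}}{z{\left(\left(-1\right) \left(-80\right) \right)}} = \frac{-10 - 189}{\left(-1\right) \left(-80\right)} = - \frac{199}{80}$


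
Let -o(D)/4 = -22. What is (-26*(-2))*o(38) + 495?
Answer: 5071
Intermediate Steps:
o(D) = 88 (o(D) = -4*(-22) = 88)
(-26*(-2))*o(38) + 495 = -26*(-2)*88 + 495 = 52*88 + 495 = 4576 + 495 = 5071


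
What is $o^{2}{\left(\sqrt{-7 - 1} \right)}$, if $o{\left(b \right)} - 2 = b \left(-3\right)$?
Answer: $-68 - 24 i \sqrt{2} \approx -68.0 - 33.941 i$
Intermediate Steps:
$o{\left(b \right)} = 2 - 3 b$ ($o{\left(b \right)} = 2 + b \left(-3\right) = 2 - 3 b$)
$o^{2}{\left(\sqrt{-7 - 1} \right)} = \left(2 - 3 \sqrt{-7 - 1}\right)^{2} = \left(2 - 3 \sqrt{-8}\right)^{2} = \left(2 - 3 \cdot 2 i \sqrt{2}\right)^{2} = \left(2 - 6 i \sqrt{2}\right)^{2}$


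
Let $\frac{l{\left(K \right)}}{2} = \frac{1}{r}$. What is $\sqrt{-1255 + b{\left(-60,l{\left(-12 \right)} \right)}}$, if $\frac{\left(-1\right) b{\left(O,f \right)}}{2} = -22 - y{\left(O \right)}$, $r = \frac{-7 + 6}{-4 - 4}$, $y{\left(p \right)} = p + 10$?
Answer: $i \sqrt{1311} \approx 36.208 i$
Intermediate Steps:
$y{\left(p \right)} = 10 + p$
$r = \frac{1}{8}$ ($r = - \frac{1}{-8} = \left(-1\right) \left(- \frac{1}{8}\right) = \frac{1}{8} \approx 0.125$)
$l{\left(K \right)} = 16$ ($l{\left(K \right)} = 2 \frac{1}{\frac{1}{8}} = 2 \cdot 8 = 16$)
$b{\left(O,f \right)} = 64 + 2 O$ ($b{\left(O,f \right)} = - 2 \left(-22 - \left(10 + O\right)\right) = - 2 \left(-32 - O\right) = 64 + 2 O$)
$\sqrt{-1255 + b{\left(-60,l{\left(-12 \right)} \right)}} = \sqrt{-1255 + \left(64 + 2 \left(-60\right)\right)} = \sqrt{-1255 + \left(64 - 120\right)} = \sqrt{-1255 - 56} = \sqrt{-1311} = i \sqrt{1311}$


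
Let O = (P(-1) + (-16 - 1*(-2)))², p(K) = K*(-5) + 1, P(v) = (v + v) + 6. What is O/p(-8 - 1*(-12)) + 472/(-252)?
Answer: -8542/1197 ≈ -7.1362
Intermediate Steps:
P(v) = 6 + 2*v (P(v) = 2*v + 6 = 6 + 2*v)
p(K) = 1 - 5*K (p(K) = -5*K + 1 = 1 - 5*K)
O = 100 (O = ((6 + 2*(-1)) + (-16 - 1*(-2)))² = ((6 - 2) + (-16 + 2))² = (4 - 14)² = (-10)² = 100)
O/p(-8 - 1*(-12)) + 472/(-252) = 100/(1 - 5*(-8 - 1*(-12))) + 472/(-252) = 100/(1 - 5*(-8 + 12)) + 472*(-1/252) = 100/(1 - 5*4) - 118/63 = 100/(1 - 20) - 118/63 = 100/(-19) - 118/63 = 100*(-1/19) - 118/63 = -100/19 - 118/63 = -8542/1197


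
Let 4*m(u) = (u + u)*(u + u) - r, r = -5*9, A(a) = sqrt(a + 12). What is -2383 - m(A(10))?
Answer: -9665/4 ≈ -2416.3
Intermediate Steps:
A(a) = sqrt(12 + a)
r = -45
m(u) = 45/4 + u**2 (m(u) = ((u + u)*(u + u) - 1*(-45))/4 = ((2*u)*(2*u) + 45)/4 = (4*u**2 + 45)/4 = (45 + 4*u**2)/4 = 45/4 + u**2)
-2383 - m(A(10)) = -2383 - (45/4 + (sqrt(12 + 10))**2) = -2383 - (45/4 + (sqrt(22))**2) = -2383 - (45/4 + 22) = -2383 - 1*133/4 = -2383 - 133/4 = -9665/4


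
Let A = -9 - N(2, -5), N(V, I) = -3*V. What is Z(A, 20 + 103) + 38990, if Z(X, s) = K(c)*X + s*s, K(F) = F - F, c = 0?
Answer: 54119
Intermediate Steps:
K(F) = 0
A = -3 (A = -9 - (-3)*2 = -9 - 1*(-6) = -9 + 6 = -3)
Z(X, s) = s² (Z(X, s) = 0*X + s*s = 0 + s² = s²)
Z(A, 20 + 103) + 38990 = (20 + 103)² + 38990 = 123² + 38990 = 15129 + 38990 = 54119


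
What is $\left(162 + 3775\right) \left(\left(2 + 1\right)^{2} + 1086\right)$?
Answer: $4311015$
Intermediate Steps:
$\left(162 + 3775\right) \left(\left(2 + 1\right)^{2} + 1086\right) = 3937 \left(3^{2} + 1086\right) = 3937 \left(9 + 1086\right) = 3937 \cdot 1095 = 4311015$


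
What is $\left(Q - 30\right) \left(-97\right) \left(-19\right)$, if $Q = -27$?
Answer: $-105051$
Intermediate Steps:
$\left(Q - 30\right) \left(-97\right) \left(-19\right) = \left(-27 - 30\right) \left(-97\right) \left(-19\right) = \left(-57\right) \left(-97\right) \left(-19\right) = 5529 \left(-19\right) = -105051$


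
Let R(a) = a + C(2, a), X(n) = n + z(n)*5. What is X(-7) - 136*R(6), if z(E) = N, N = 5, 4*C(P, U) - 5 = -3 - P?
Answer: -798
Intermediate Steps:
C(P, U) = ½ - P/4 (C(P, U) = 5/4 + (-3 - P)/4 = 5/4 + (-¾ - P/4) = ½ - P/4)
z(E) = 5
X(n) = 25 + n (X(n) = n + 5*5 = n + 25 = 25 + n)
R(a) = a (R(a) = a + (½ - ¼*2) = a + (½ - ½) = a + 0 = a)
X(-7) - 136*R(6) = (25 - 7) - 136*6 = 18 - 816 = -798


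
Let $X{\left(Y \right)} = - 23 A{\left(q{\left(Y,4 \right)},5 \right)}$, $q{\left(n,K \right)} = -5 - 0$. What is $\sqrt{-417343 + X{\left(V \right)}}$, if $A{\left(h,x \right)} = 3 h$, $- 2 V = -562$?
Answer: $i \sqrt{416998} \approx 645.75 i$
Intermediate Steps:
$V = 281$ ($V = \left(- \frac{1}{2}\right) \left(-562\right) = 281$)
$q{\left(n,K \right)} = -5$ ($q{\left(n,K \right)} = -5 + 0 = -5$)
$X{\left(Y \right)} = 345$ ($X{\left(Y \right)} = - 23 \cdot 3 \left(-5\right) = \left(-23\right) \left(-15\right) = 345$)
$\sqrt{-417343 + X{\left(V \right)}} = \sqrt{-417343 + 345} = \sqrt{-416998} = i \sqrt{416998}$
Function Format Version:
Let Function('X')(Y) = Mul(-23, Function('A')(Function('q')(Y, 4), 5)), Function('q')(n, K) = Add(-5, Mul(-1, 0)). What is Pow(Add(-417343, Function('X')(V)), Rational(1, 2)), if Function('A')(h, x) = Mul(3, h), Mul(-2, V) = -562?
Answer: Mul(I, Pow(416998, Rational(1, 2))) ≈ Mul(645.75, I)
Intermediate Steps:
V = 281 (V = Mul(Rational(-1, 2), -562) = 281)
Function('q')(n, K) = -5 (Function('q')(n, K) = Add(-5, 0) = -5)
Function('X')(Y) = 345 (Function('X')(Y) = Mul(-23, Mul(3, -5)) = Mul(-23, -15) = 345)
Pow(Add(-417343, Function('X')(V)), Rational(1, 2)) = Pow(Add(-417343, 345), Rational(1, 2)) = Pow(-416998, Rational(1, 2)) = Mul(I, Pow(416998, Rational(1, 2)))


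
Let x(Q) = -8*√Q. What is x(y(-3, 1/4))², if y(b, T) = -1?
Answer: -64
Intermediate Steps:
x(y(-3, 1/4))² = (-8*I)² = -64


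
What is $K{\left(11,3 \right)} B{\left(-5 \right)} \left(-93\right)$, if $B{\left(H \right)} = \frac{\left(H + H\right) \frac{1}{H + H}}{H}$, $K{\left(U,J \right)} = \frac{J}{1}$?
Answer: $\frac{279}{5} \approx 55.8$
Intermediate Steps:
$K{\left(U,J \right)} = J$ ($K{\left(U,J \right)} = J 1 = J$)
$B{\left(H \right)} = \frac{1}{H}$ ($B{\left(H \right)} = \frac{2 H \frac{1}{2 H}}{H} = 1 \frac{1}{H} = \frac{1}{H}$)
$K{\left(11,3 \right)} B{\left(-5 \right)} \left(-93\right) = \frac{3}{-5} \left(-93\right) = 3 \left(- \frac{1}{5}\right) \left(-93\right) = \left(- \frac{3}{5}\right) \left(-93\right) = \frac{279}{5}$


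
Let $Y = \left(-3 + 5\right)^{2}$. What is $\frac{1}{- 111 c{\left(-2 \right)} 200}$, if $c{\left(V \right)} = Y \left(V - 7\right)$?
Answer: $\frac{1}{799200} \approx 1.2513 \cdot 10^{-6}$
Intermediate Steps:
$Y = 4$ ($Y = 2^{2} = 4$)
$c{\left(V \right)} = -28 + 4 V$ ($c{\left(V \right)} = 4 \left(V - 7\right) = 4 \left(-7 + V\right) = -28 + 4 V$)
$\frac{1}{- 111 c{\left(-2 \right)} 200} = \frac{1}{- 111 \left(-28 + 4 \left(-2\right)\right) 200} = \frac{1}{- 111 \left(-28 - 8\right) 200} = \frac{1}{\left(-111\right) \left(-36\right) 200} = \frac{1}{3996 \cdot 200} = \frac{1}{799200}$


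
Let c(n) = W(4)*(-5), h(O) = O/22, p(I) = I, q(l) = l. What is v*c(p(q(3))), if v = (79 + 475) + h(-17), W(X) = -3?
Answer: 182565/22 ≈ 8298.4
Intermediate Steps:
h(O) = O/22 (h(O) = O*(1/22) = O/22)
v = 12171/22 (v = (79 + 475) + (1/22)*(-17) = 554 - 17/22 = 12171/22 ≈ 553.23)
c(n) = 15 (c(n) = -3*(-5) = 15)
v*c(p(q(3))) = (12171/22)*15 = 182565/22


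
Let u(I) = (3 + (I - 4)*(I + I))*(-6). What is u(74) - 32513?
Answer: -94691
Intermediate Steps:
u(I) = -18 - 12*I*(-4 + I) (u(I) = (3 + (-4 + I)*(2*I))*(-6) = (3 + 2*I*(-4 + I))*(-6) = -18 - 12*I*(-4 + I))
u(74) - 32513 = (-18 - 12*74² + 48*74) - 32513 = (-18 - 12*5476 + 3552) - 32513 = (-18 - 65712 + 3552) - 32513 = -62178 - 32513 = -94691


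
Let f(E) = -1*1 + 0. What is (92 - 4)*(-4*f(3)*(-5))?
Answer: -1760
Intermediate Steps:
f(E) = -1 (f(E) = -1 + 0 = -1)
(92 - 4)*(-4*f(3)*(-5)) = (92 - 4)*(-4*(-1)*(-5)) = 88*(4*(-5)) = 88*(-20) = -1760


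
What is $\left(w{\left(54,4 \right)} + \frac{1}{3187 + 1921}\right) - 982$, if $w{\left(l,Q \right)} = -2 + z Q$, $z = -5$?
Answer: $- \frac{5128431}{5108} \approx -1004.0$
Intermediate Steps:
$w{\left(l,Q \right)} = -2 - 5 Q$
$\left(w{\left(54,4 \right)} + \frac{1}{3187 + 1921}\right) - 982 = \left(\left(-2 - 20\right) + \frac{1}{3187 + 1921}\right) - 982 = \left(\left(-2 - 20\right) + \frac{1}{5108}\right) - 982 = \left(-22 + \frac{1}{5108}\right) - 982 = - \frac{112375}{5108} - 982 = - \frac{5128431}{5108}$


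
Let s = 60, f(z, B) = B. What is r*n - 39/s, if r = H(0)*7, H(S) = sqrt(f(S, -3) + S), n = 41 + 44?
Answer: -13/20 + 595*I*sqrt(3) ≈ -0.65 + 1030.6*I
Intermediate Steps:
n = 85
H(S) = sqrt(-3 + S)
r = 7*I*sqrt(3) (r = sqrt(-3 + 0)*7 = sqrt(-3)*7 = (I*sqrt(3))*7 = 7*I*sqrt(3) ≈ 12.124*I)
r*n - 39/s = (7*I*sqrt(3))*85 - 39/60 = 595*I*sqrt(3) - 39*1/60 = 595*I*sqrt(3) - 13/20 = -13/20 + 595*I*sqrt(3)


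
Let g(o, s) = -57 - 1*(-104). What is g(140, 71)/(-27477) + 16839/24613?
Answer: 461528392/676291401 ≈ 0.68244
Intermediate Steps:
g(o, s) = 47 (g(o, s) = -57 + 104 = 47)
g(140, 71)/(-27477) + 16839/24613 = 47/(-27477) + 16839/24613 = 47*(-1/27477) + 16839*(1/24613) = -47/27477 + 16839/24613 = 461528392/676291401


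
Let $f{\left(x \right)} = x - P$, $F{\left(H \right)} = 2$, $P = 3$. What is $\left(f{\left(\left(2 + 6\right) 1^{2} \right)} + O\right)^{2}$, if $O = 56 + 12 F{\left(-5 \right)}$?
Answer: $7225$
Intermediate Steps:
$O = 80$ ($O = 56 + 12 \cdot 2 = 56 + 24 = 80$)
$f{\left(x \right)} = -3 + x$ ($f{\left(x \right)} = x - 3 = -3 + x$)
$\left(f{\left(\left(2 + 6\right) 1^{2} \right)} + O\right)^{2} = \left(\left(-3 + \left(2 + 6\right) 1^{2}\right) + 80\right)^{2} = \left(\left(-3 + 8 \cdot 1\right) + 80\right)^{2} = \left(\left(-3 + 8\right) + 80\right)^{2} = \left(5 + 80\right)^{2} = 85^{2} = 7225$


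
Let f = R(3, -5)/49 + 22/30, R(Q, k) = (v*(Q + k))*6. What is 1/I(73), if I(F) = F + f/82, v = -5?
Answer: 60270/4401149 ≈ 0.013694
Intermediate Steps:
R(Q, k) = -30*Q - 30*k (R(Q, k) = -5*(Q + k)*6 = (-5*Q - 5*k)*6 = -30*Q - 30*k)
f = 1439/735 (f = (-30*3 - 30*(-5))/49 + 22/30 = (-90 + 150)*(1/49) + 22*(1/30) = 60*(1/49) + 11/15 = 60/49 + 11/15 = 1439/735 ≈ 1.9578)
I(F) = 1439/60270 + F (I(F) = F + (1439/735)/82 = F + (1439/735)*(1/82) = F + 1439/60270 = 1439/60270 + F)
1/I(73) = 1/(1439/60270 + 73) = 1/(4401149/60270) = 60270/4401149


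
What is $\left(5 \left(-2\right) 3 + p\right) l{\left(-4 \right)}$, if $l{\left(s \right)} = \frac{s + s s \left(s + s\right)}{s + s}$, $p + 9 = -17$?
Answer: $-924$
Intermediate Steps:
$p = -26$ ($p = -9 - 17 = -26$)
$l{\left(s \right)} = \frac{s + 2 s^{3}}{2 s}$ ($l{\left(s \right)} = \frac{s + s^{2} \cdot 2 s}{2 s} = \left(s + 2 s^{3}\right) \frac{1}{2 s} = \frac{s + 2 s^{3}}{2 s}$)
$\left(5 \left(-2\right) 3 + p\right) l{\left(-4 \right)} = \left(5 \left(-2\right) 3 - 26\right) \left(\frac{1}{2} + \left(-4\right)^{2}\right) = \left(\left(-10\right) 3 - 26\right) \left(\frac{1}{2} + 16\right) = \left(-30 - 26\right) \frac{33}{2} = \left(-56\right) \frac{33}{2} = -924$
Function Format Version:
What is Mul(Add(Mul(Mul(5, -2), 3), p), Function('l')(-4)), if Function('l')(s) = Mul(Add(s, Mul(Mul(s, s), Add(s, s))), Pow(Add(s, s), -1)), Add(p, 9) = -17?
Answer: -924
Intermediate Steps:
p = -26 (p = Add(-9, -17) = -26)
Function('l')(s) = Mul(Rational(1, 2), Pow(s, -1), Add(s, Mul(2, Pow(s, 3)))) (Function('l')(s) = Mul(Add(s, Mul(Pow(s, 2), Mul(2, s))), Pow(Mul(2, s), -1)) = Mul(Add(s, Mul(2, Pow(s, 3))), Mul(Rational(1, 2), Pow(s, -1))) = Mul(Rational(1, 2), Pow(s, -1), Add(s, Mul(2, Pow(s, 3)))))
Mul(Add(Mul(Mul(5, -2), 3), p), Function('l')(-4)) = Mul(Add(Mul(Mul(5, -2), 3), -26), Add(Rational(1, 2), Pow(-4, 2))) = Mul(Add(Mul(-10, 3), -26), Add(Rational(1, 2), 16)) = Mul(Add(-30, -26), Rational(33, 2)) = Mul(-56, Rational(33, 2)) = -924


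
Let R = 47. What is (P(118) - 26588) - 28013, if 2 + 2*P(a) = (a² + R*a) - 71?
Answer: -89805/2 ≈ -44903.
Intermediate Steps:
P(a) = -73/2 + a²/2 + 47*a/2 (P(a) = -1 + ((a² + 47*a) - 71)/2 = -1 + (-71 + a² + 47*a)/2 = -1 + (-71/2 + a²/2 + 47*a/2) = -73/2 + a²/2 + 47*a/2)
(P(118) - 26588) - 28013 = ((-73/2 + (½)*118² + (47/2)*118) - 26588) - 28013 = ((-73/2 + (½)*13924 + 2773) - 26588) - 28013 = ((-73/2 + 6962 + 2773) - 26588) - 28013 = (19397/2 - 26588) - 28013 = -33779/2 - 28013 = -89805/2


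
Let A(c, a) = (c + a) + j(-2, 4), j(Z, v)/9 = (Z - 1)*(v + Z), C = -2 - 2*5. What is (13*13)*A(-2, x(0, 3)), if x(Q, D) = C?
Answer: -11492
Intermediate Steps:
C = -12 (C = -2 - 10 = -12)
j(Z, v) = 9*(-1 + Z)*(Z + v) (j(Z, v) = 9*((Z - 1)*(v + Z)) = 9*((-1 + Z)*(Z + v)) = 9*(-1 + Z)*(Z + v))
x(Q, D) = -12
A(c, a) = -54 + a + c (A(c, a) = (c + a) + (-9*(-2) - 9*4 + 9*(-2)**2 + 9*(-2)*4) = (a + c) + (18 - 36 + 9*4 - 72) = (a + c) + (18 - 36 + 36 - 72) = (a + c) - 54 = -54 + a + c)
(13*13)*A(-2, x(0, 3)) = (13*13)*(-54 - 12 - 2) = 169*(-68) = -11492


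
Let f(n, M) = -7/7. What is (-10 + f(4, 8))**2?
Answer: 121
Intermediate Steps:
f(n, M) = -1 (f(n, M) = -7*1/7 = -1)
(-10 + f(4, 8))**2 = (-10 - 1)**2 = (-11)**2 = 121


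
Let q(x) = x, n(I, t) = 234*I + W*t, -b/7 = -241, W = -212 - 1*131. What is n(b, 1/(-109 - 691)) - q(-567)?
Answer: 316260343/800 ≈ 3.9533e+5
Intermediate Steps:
W = -343 (W = -212 - 131 = -343)
b = 1687 (b = -7*(-241) = 1687)
n(I, t) = -343*t + 234*I (n(I, t) = 234*I - 343*t = -343*t + 234*I)
n(b, 1/(-109 - 691)) - q(-567) = (-343/(-109 - 691) + 234*1687) - 1*(-567) = (-343/(-800) + 394758) + 567 = (-343*(-1/800) + 394758) + 567 = (343/800 + 394758) + 567 = 315806743/800 + 567 = 316260343/800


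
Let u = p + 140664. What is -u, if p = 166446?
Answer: -307110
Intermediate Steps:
u = 307110 (u = 166446 + 140664 = 307110)
-u = -1*307110 = -307110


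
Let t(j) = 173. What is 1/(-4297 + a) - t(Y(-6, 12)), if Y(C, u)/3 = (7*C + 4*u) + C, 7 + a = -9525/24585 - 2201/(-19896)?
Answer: -24282399783725/140360503897 ≈ -173.00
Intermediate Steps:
a = -237293329/32609544 (a = -7 + (-9525/24585 - 2201/(-19896)) = -7 + (-9525*1/24585 - 2201*(-1/19896)) = -7 + (-635/1639 + 2201/19896) = -7 - 9026521/32609544 = -237293329/32609544 ≈ -7.2768)
Y(C, u) = 12*u + 24*C (Y(C, u) = 3*((7*C + 4*u) + C) = 3*((4*u + 7*C) + C) = 3*(4*u + 8*C) = 12*u + 24*C)
1/(-4297 + a) - t(Y(-6, 12)) = 1/(-4297 - 237293329/32609544) - 1*173 = 1/(-140360503897/32609544) - 173 = -32609544/140360503897 - 173 = -24282399783725/140360503897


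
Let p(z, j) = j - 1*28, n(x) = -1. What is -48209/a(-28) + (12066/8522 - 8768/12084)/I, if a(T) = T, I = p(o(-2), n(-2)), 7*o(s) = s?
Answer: 2570894980439/1493207796 ≈ 1721.7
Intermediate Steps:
o(s) = s/7
p(z, j) = -28 + j (p(z, j) = j - 28 = -28 + j)
I = -29 (I = -28 - 1 = -29)
-48209/a(-28) + (12066/8522 - 8768/12084)/I = -48209/(-28) + (12066/8522 - 8768/12084)/(-29) = -48209*(-1/28) + (12066*(1/8522) - 8768*1/12084)*(-1/29) = 6887/4 + (6033/4261 - 2192/3021)*(-1/29) = 6887/4 + (8885581/12872481)*(-1/29) = 6887/4 - 8885581/373301949 = 2570894980439/1493207796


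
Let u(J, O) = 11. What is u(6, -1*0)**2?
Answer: 121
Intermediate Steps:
u(6, -1*0)**2 = 11**2 = 121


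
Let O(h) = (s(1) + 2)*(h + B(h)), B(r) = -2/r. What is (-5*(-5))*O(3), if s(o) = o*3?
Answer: 875/3 ≈ 291.67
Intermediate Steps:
s(o) = 3*o
O(h) = -10/h + 5*h (O(h) = (3*1 + 2)*(h - 2/h) = (3 + 2)*(h - 2/h) = 5*(h - 2/h) = -10/h + 5*h)
(-5*(-5))*O(3) = (-5*(-5))*(-10/3 + 5*3) = 25*(-10*⅓ + 15) = 25*(-10/3 + 15) = 25*(35/3) = 875/3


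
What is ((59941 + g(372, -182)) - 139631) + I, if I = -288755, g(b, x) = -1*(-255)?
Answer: -368190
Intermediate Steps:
g(b, x) = 255
((59941 + g(372, -182)) - 139631) + I = ((59941 + 255) - 139631) - 288755 = (60196 - 139631) - 288755 = -79435 - 288755 = -368190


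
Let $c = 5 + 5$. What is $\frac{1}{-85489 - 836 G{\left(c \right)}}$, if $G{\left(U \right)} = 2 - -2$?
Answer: $- \frac{1}{88833} \approx -1.1257 \cdot 10^{-5}$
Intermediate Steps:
$c = 10$
$G{\left(U \right)} = 4$ ($G{\left(U \right)} = 2 + 2 = 4$)
$\frac{1}{-85489 - 836 G{\left(c \right)}} = \frac{1}{-85489 - 3344} = \frac{1}{-88833} = - \frac{1}{88833}$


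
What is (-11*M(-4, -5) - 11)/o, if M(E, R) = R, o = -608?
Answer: -11/152 ≈ -0.072368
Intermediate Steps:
(-11*M(-4, -5) - 11)/o = (-11*(-5) - 11)/(-608) = (55 - 11)*(-1/608) = 44*(-1/608) = -11/152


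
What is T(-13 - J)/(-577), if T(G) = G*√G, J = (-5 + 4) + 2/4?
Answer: 125*I*√2/2308 ≈ 0.076593*I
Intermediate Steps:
J = -½ (J = -1 + 2*(¼) = -1 + ½ = -½ ≈ -0.50000)
T(G) = G^(3/2)
T(-13 - J)/(-577) = (-13 - 1*(-½))^(3/2)/(-577) = (-13 + ½)^(3/2)*(-1/577) = (-25/2)^(3/2)*(-1/577) = -125*I*√2/4*(-1/577) = 125*I*√2/2308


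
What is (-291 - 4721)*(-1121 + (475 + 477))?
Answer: 847028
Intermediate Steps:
(-291 - 4721)*(-1121 + (475 + 477)) = -5012*(-1121 + 952) = -5012*(-169) = 847028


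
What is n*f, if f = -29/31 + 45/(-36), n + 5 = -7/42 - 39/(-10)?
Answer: 5149/1860 ≈ 2.7683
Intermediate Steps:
n = -19/15 (n = -5 + (-7/42 - 39/(-10)) = -5 + (-7*1/42 - 39*(-1/10)) = -5 + (-1/6 + 39/10) = -5 + 56/15 = -19/15 ≈ -1.2667)
f = -271/124 (f = -29*1/31 + 45*(-1/36) = -29/31 - 5/4 = -271/124 ≈ -2.1855)
n*f = -19/15*(-271/124) = 5149/1860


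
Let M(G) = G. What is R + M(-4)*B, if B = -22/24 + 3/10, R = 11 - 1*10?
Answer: 52/15 ≈ 3.4667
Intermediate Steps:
R = 1 (R = 11 - 10 = 1)
B = -37/60 (B = -22*1/24 + 3*(⅒) = -11/12 + 3/10 = -37/60 ≈ -0.61667)
R + M(-4)*B = 1 - 4*(-37/60) = 1 + 37/15 = 52/15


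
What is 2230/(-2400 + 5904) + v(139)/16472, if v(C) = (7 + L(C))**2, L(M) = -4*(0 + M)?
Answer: 17075651/901842 ≈ 18.934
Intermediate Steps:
L(M) = -4*M
v(C) = (7 - 4*C)**2
2230/(-2400 + 5904) + v(139)/16472 = 2230/(-2400 + 5904) + (-7 + 4*139)**2/16472 = 2230/3504 + (-7 + 556)**2*(1/16472) = 2230*(1/3504) + 549**2*(1/16472) = 1115/1752 + 301401*(1/16472) = 1115/1752 + 301401/16472 = 17075651/901842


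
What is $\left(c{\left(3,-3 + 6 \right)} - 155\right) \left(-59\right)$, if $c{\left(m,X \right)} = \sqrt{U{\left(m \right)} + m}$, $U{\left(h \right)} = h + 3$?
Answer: $8968$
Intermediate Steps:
$U{\left(h \right)} = 3 + h$
$c{\left(m,X \right)} = \sqrt{3 + 2 m}$ ($c{\left(m,X \right)} = \sqrt{\left(3 + m\right) + m} = \sqrt{3 + 2 m}$)
$\left(c{\left(3,-3 + 6 \right)} - 155\right) \left(-59\right) = \left(\sqrt{3 + 2 \cdot 3} - 155\right) \left(-59\right) = \left(\sqrt{3 + 6} - 155\right) \left(-59\right) = \left(\sqrt{9} - 155\right) \left(-59\right) = \left(3 - 155\right) \left(-59\right) = \left(-152\right) \left(-59\right) = 8968$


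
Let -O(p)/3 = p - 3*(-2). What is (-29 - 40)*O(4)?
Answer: 2070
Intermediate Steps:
O(p) = -18 - 3*p (O(p) = -3*(p - 3*(-2)) = -3*(p + 6) = -3*(6 + p) = -18 - 3*p)
(-29 - 40)*O(4) = (-29 - 40)*(-18 - 3*4) = -69*(-18 - 12) = -69*(-30) = 2070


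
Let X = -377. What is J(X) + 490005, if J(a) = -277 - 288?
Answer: 489440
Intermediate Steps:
J(a) = -565
J(X) + 490005 = -565 + 490005 = 489440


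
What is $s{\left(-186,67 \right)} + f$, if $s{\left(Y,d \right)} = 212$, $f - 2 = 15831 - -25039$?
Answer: $41084$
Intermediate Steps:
$f = 40872$ ($f = 2 + \left(15831 - -25039\right) = 2 + \left(15831 + 25039\right) = 2 + 40870 = 40872$)
$s{\left(-186,67 \right)} + f = 212 + 40872 = 41084$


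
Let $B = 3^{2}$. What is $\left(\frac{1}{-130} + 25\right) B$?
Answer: $\frac{29241}{130} \approx 224.93$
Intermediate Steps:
$B = 9$
$\left(\frac{1}{-130} + 25\right) B = \left(\frac{1}{-130} + 25\right) 9 = \left(- \frac{1}{130} + 25\right) 9 = \frac{3249}{130} \cdot 9 = \frac{29241}{130}$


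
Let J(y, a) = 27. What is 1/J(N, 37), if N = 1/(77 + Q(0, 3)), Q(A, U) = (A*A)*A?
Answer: 1/27 ≈ 0.037037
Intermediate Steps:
Q(A, U) = A³ (Q(A, U) = A²*A = A³)
N = 1/77 (N = 1/(77 + 0³) = 1/(77 + 0) = 1/77 ≈ 0.012987)
1/J(N, 37) = 1/27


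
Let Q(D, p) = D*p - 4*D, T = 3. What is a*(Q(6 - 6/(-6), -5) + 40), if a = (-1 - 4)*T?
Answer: 345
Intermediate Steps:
a = -15 (a = (-1 - 4)*3 = -5*3 = -15)
Q(D, p) = -4*D + D*p
a*(Q(6 - 6/(-6), -5) + 40) = -15*((6 - 6/(-6))*(-4 - 5) + 40) = -15*((6 - 6*(-1)/6)*(-9) + 40) = -15*((6 - 1*(-1))*(-9) + 40) = -15*((6 + 1)*(-9) + 40) = -15*(7*(-9) + 40) = -15*(-63 + 40) = -15*(-23) = 345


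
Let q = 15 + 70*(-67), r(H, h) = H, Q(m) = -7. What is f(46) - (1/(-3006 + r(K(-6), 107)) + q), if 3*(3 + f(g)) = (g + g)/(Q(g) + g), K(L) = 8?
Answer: 1639054685/350766 ≈ 4672.8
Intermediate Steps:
q = -4675 (q = 15 - 4690 = -4675)
f(g) = -3 + 2*g/(3*(-7 + g)) (f(g) = -3 + ((g + g)/(-7 + g))/3 = -3 + ((2*g)/(-7 + g))/3 = -3 + (2*g/(-7 + g))/3 = -3 + 2*g/(3*(-7 + g)))
f(46) - (1/(-3006 + r(K(-6), 107)) + q) = 7*(9 - 1*46)/(3*(-7 + 46)) - (1/(-3006 + 8) - 4675) = (7/3)*(9 - 46)/39 - (1/(-2998) - 4675) = (7/3)*(1/39)*(-37) - (-1/2998 - 4675) = -259/117 - 1*(-14015651/2998) = -259/117 + 14015651/2998 = 1639054685/350766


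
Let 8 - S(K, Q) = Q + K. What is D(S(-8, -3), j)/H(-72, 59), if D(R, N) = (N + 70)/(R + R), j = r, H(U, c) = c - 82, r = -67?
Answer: -3/874 ≈ -0.0034325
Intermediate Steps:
H(U, c) = -82 + c
S(K, Q) = 8 - K - Q (S(K, Q) = 8 - (Q + K) = 8 - (K + Q) = 8 + (-K - Q) = 8 - K - Q)
j = -67
D(R, N) = (70 + N)/(2*R) (D(R, N) = (70 + N)/((2*R)) = (70 + N)*(1/(2*R)) = (70 + N)/(2*R))
D(S(-8, -3), j)/H(-72, 59) = ((70 - 67)/(2*(8 - 1*(-8) - 1*(-3))))/(-82 + 59) = ((½)*3/(8 + 8 + 3))/(-23) = ((½)*3/19)*(-1/23) = ((½)*(1/19)*3)*(-1/23) = (3/38)*(-1/23) = -3/874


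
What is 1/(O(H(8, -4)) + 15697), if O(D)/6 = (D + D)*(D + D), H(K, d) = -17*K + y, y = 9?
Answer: 1/402793 ≈ 2.4827e-6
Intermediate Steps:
H(K, d) = 9 - 17*K (H(K, d) = -17*K + 9 = 9 - 17*K)
O(D) = 24*D**2 (O(D) = 6*((D + D)*(D + D)) = 6*((2*D)*(2*D)) = 6*(4*D**2) = 24*D**2)
1/(O(H(8, -4)) + 15697) = 1/(24*(9 - 17*8)**2 + 15697) = 1/(24*(9 - 136)**2 + 15697) = 1/(24*(-127)**2 + 15697) = 1/(24*16129 + 15697) = 1/(387096 + 15697) = 1/402793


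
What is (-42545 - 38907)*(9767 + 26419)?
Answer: -2947422072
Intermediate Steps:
(-42545 - 38907)*(9767 + 26419) = -81452*36186 = -2947422072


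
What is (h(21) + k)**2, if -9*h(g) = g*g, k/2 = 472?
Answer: 801025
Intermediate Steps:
k = 944 (k = 2*472 = 944)
h(g) = -g**2/9 (h(g) = -g*g/9 = -g**2/9)
(h(21) + k)**2 = (-1/9*21**2 + 944)**2 = (-1/9*441 + 944)**2 = (-49 + 944)**2 = 895**2 = 801025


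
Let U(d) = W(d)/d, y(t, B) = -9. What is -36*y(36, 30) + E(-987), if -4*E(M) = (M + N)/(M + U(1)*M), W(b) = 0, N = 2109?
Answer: 213379/658 ≈ 324.28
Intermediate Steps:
U(d) = 0 (U(d) = 0/d = 0)
E(M) = -(2109 + M)/(4*M) (E(M) = -(M + 2109)/(4*(M + 0*M)) = -(2109 + M)/(4*(M + 0)) = -(2109 + M)/(4*M))
-36*y(36, 30) + E(-987) = -36*(-9) + (¼)*(-2109 - 1*(-987))/(-987) = 324 + (¼)*(-1/987)*(-2109 + 987) = 324 + (¼)*(-1/987)*(-1122) = 324 + 187/658 = 213379/658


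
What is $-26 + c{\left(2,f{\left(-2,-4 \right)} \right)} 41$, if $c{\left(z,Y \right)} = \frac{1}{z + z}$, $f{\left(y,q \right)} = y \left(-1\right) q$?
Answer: $- \frac{63}{4} \approx -15.75$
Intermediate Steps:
$f{\left(y,q \right)} = - q y$ ($f{\left(y,q \right)} = - y q = - q y$)
$c{\left(z,Y \right)} = \frac{1}{2 z}$
$-26 + c{\left(2,f{\left(-2,-4 \right)} \right)} 41 = -26 + \frac{1}{2 \cdot 2} \cdot 41 = -26 + \frac{1}{2} \cdot \frac{1}{2} \cdot 41 = -26 + \frac{1}{4} \cdot 41 = -26 + \frac{41}{4} = - \frac{63}{4}$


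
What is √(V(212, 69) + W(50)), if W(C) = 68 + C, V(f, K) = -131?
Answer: I*√13 ≈ 3.6056*I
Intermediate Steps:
√(V(212, 69) + W(50)) = √(-131 + (68 + 50)) = √(-131 + 118) = √(-13) = I*√13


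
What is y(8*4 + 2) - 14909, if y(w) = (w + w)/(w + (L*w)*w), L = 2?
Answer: -1028719/69 ≈ -14909.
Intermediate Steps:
y(w) = 2*w/(w + 2*w**2) (y(w) = (w + w)/(w + (2*w)*w) = (2*w)/(w + 2*w**2) = 2*w/(w + 2*w**2))
y(8*4 + 2) - 14909 = 2/(1 + 2*(8*4 + 2)) - 14909 = 2/(1 + 2*(32 + 2)) - 14909 = 2/(1 + 2*34) - 14909 = 2/(1 + 68) - 14909 = 2/69 - 14909 = -1028719/69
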